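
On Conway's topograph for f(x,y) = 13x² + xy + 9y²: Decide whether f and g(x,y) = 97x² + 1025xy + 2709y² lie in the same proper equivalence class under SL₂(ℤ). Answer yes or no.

D₁ = -467, D₂ = -467
f: flip: (13,1,9)→(9,-1,13)
f: reduced (well bottom): (9,-1,13) with a≤c, −a<b≤a
g: translate: b→55 (≡1025 mod 194), so (97,1025,2709)→(97,55,9)
g: flip: (97,55,9)→(9,-55,97)
g: translate: b→-1 (≡-55 mod 18), so (9,-55,97)→(9,-1,13)
g: reduced (well bottom): (9,-1,13) with a≤c, −a<b≤a
reduced forms (9, -1, 13) vs (9, -1, 13) ⇒ equivalent

yes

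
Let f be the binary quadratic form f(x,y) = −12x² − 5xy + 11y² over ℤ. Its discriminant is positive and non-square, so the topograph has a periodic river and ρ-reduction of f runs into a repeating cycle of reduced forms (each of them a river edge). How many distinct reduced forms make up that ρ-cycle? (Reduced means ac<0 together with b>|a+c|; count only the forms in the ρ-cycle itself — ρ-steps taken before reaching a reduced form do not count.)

D = 553, ⌊√D⌋ = 23
descent: ρ → (11,5,-12)  [lands on river]
river: ρ → (-12,19,4)
river: ρ → (4,21,-7)
river: ρ → (-7,21,4)
river: ρ → (4,19,-12)
river: ρ → (-12,5,11)
river: ρ → (11,17,-6)
river: ρ → (-6,19,8)
river: ρ → (8,13,-12)
river: ρ → (-12,11,9)
river: ρ → (9,7,-14)
river: ρ → (-14,21,2)
river: ρ → (2,23,-3)
river: ρ → (-3,19,16)
river: ρ → (16,13,-6)
river: ρ → (-6,23,1)
river: ρ → (1,23,-6)
river: ρ → (-6,13,16)
river: ρ → (16,19,-3)
river: ρ → (-3,23,2)
river: ρ → (2,21,-14)
river: ρ → (-14,7,9)
river: ρ → (9,11,-12)
river: ρ → (-12,13,8)
river: ρ → (8,19,-6)
river: ρ → (-6,17,11)
ρ-cycle length = 26 (tail of 1 descent step not counted)

26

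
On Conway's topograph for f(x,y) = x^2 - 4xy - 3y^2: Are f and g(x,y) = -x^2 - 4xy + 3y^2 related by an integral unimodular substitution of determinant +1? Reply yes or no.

D₁ = 28, D₂ = 28
river cycle of f (length 4): (-3, 4, 1), (1, 4, -3), (-3, 2, 2), (2, 2, -3)
river cycle of g (length 4): (3, 4, -1), (-1, 4, 3), (3, 2, -2), (-2, 2, 3)
cycles differ ⇒ inequivalent

no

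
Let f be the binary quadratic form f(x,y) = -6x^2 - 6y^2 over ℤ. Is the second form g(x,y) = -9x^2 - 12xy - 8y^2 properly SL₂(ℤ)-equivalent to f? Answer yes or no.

D₁ = -144, D₂ = -144
f is negative-definite; reduce −f:
−f: reduced (well bottom): (6,0,6) with a≤c, −a<b≤a
flip sign back: reduced form of f is (-6,0,-6)
g is negative-definite; reduce −g:
−g: translate: b→-6 (≡12 mod 18), so (9,12,8)→(9,-6,5)
−g: flip: (9,-6,5)→(5,6,9)
−g: translate: b→-4 (≡6 mod 10), so (5,6,9)→(5,-4,8)
−g: reduced (well bottom): (5,-4,8) with a≤c, −a<b≤a
flip sign back: reduced form of g is (-5,4,-8)
reduced forms (-6, 0, -6) vs (-5, 4, -8) ⇒ inequivalent

no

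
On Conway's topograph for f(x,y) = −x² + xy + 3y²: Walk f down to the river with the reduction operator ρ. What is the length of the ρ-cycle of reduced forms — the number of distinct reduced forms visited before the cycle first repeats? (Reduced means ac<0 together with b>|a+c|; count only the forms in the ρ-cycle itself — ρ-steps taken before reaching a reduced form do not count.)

D = 13, ⌊√D⌋ = 3
descent: ρ → (3,-1,-1)
descent: ρ → (-1,3,1)  [lands on river]
river: ρ → (1,3,-1)
ρ-cycle length = 2 (tail of 2 descent steps not counted)

2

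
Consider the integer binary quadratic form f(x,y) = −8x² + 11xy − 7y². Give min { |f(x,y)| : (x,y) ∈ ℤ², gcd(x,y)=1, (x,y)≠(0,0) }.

translate: b→5 (≡-11 mod 16), so (8,-11,7)→(8,5,4)
flip: (8,5,4)→(4,-5,8)
translate: b→3 (≡-5 mod 8), so (4,-5,8)→(4,3,7)
reduced (well bottom): (4,3,7) with a≤c, −a<b≤a
well minimum |f| = |-4| = 4 (negative-definite)

4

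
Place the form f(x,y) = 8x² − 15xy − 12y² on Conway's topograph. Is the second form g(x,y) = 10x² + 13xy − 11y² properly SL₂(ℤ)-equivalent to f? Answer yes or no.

D₁ = 609, D₂ = 609
river cycle of f (length 16): (-12, 15, 8), (8, 17, -10), (-10, 23, 2), (2, 21, -21), (-21, 21, 2), (2, 23, -10), (-10, 17, 8), (8, 15, -12), (-12, 9, 11), (11, 13, -10), … (6 more)
river cycle of g (length 16): (-11, 9, 12), (12, 15, -8), (-8, 17, 10), (10, 23, -2), (-2, 21, 21), (21, 21, -2), (-2, 23, 10), (10, 17, -8), (-8, 15, 12), (12, 9, -11), … (6 more)
cycles differ ⇒ inequivalent

no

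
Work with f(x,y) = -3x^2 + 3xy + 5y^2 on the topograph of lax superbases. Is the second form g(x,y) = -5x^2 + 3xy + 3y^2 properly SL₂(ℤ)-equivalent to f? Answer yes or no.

D₁ = 69, D₂ = 69
river cycle of f (length 4): (5, 7, -1), (-1, 7, 5), (5, 3, -3), (-3, 3, 5)
river cycle of g (length 4): (3, 3, -5), (-5, 7, 1), (1, 7, -5), (-5, 3, 3)
cycles differ ⇒ inequivalent

no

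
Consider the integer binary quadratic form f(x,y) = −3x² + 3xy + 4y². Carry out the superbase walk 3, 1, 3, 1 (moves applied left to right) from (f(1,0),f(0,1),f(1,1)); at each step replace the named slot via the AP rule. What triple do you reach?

start (-3,4,4) = (f(1,0),f(0,1),f(1,1))
replace slot 3: 2·((-3)+4) − 4 = -2 → (-3,4,-2)
replace slot 1: 2·(4+(-2)) − (-3) = 7 → (7,4,-2)
replace slot 3: 2·(7+4) − (-2) = 24 → (7,4,24)
replace slot 1: 2·(4+24) − 7 = 49 → (49,4,24)

49,4,24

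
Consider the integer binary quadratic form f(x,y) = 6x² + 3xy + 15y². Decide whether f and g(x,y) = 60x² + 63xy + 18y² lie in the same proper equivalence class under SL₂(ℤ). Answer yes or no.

D₁ = -351, D₂ = -351
f: reduced (well bottom): (6,3,15) with a≤c, −a<b≤a
g: translate: b→-57 (≡63 mod 120), so (60,63,18)→(60,-57,15)
g: flip: (60,-57,15)→(15,57,60)
g: translate: b→-3 (≡57 mod 30), so (15,57,60)→(15,-3,6)
g: flip: (15,-3,6)→(6,3,15)
g: reduced (well bottom): (6,3,15) with a≤c, −a<b≤a
reduced forms (6, 3, 15) vs (6, 3, 15) ⇒ equivalent

yes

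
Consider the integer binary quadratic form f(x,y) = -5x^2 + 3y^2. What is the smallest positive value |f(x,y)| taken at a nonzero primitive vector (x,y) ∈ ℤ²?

descent: ρ → (3,6,-2)  [lands on river]
river: ρ → (-2,6,3)
closes: descent 1, river 2
min |a| on river = 2

2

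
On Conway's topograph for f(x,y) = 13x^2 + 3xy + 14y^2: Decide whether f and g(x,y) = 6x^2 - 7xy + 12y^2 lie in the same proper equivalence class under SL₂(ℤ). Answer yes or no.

D₁ = -719, D₂ = -239
discriminants differ ⇒ not SL₂(ℤ)-equivalent

no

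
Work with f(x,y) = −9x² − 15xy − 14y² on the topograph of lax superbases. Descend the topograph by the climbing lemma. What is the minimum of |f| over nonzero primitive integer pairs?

translate: b→-3 (≡15 mod 18), so (9,15,14)→(9,-3,8)
flip: (9,-3,8)→(8,3,9)
reduced (well bottom): (8,3,9) with a≤c, −a<b≤a
well minimum |f| = |-8| = 8 (negative-definite)

8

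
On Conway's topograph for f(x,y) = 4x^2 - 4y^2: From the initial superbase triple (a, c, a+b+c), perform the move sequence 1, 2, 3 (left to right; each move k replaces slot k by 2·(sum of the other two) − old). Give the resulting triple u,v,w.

start (4,-4,0) = (f(1,0),f(0,1),f(1,1))
replace slot 1: 2·((-4)+0) − 4 = -12 → (-12,-4,0)
replace slot 2: 2·((-12)+0) − (-4) = -20 → (-12,-20,0)
replace slot 3: 2·((-12)+(-20)) − 0 = -64 → (-12,-20,-64)

-12,-20,-64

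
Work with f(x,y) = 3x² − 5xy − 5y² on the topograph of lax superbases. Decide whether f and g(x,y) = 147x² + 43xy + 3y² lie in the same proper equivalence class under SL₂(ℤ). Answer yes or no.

D₁ = 85, D₂ = 85
river cycle of f (length 6): (-5, 5, 3), (3, 7, -3), (-3, 5, 5), (5, 5, -3), (-3, 7, 3), (3, 5, -5)
river cycle of g (length 6): (3, 5, -5), (-5, 5, 3), (3, 7, -3), (-3, 5, 5), (5, 5, -3), (-3, 7, 3)
cycles coincide ⇒ equivalent

yes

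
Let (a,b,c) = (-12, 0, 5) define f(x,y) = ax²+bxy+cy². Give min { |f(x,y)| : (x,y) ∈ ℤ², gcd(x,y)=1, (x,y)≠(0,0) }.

descent: ρ → (5,10,-7)  [lands on river]
river: ρ → (-7,4,8)
river: ρ → (8,12,-3)
river: ρ → (-3,12,8)
river: ρ → (8,4,-7)
river: ρ → (-7,10,5)
closes: descent 1, river 6
min |a| on river = 3

3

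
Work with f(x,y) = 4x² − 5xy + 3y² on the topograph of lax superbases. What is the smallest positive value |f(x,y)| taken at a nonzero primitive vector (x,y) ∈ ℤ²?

translate: b→3 (≡-5 mod 8), so (4,-5,3)→(4,3,2)
flip: (4,3,2)→(2,-3,4)
translate: b→1 (≡-3 mod 4), so (2,-3,4)→(2,1,3)
reduced (well bottom): (2,1,3) with a≤c, −a<b≤a
well minimum = a = 2

2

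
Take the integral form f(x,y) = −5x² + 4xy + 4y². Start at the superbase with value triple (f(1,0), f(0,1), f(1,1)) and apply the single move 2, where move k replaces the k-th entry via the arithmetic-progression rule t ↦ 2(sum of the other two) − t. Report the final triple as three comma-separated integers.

start (-5,4,3) = (f(1,0),f(0,1),f(1,1))
replace slot 2: 2·((-5)+3) − 4 = -8 → (-5,-8,3)

-5,-8,3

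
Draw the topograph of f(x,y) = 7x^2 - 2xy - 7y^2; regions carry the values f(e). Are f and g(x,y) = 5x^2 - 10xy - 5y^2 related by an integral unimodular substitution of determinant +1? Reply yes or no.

D₁ = 200, D₂ = 200
river cycle of f (length 6): (-7, 2, 7), (7, 12, -2), (-2, 12, 7), (7, 2, -7), (-7, 12, 2), (2, 12, -7)
river cycle of g (length 2): (-5, 10, 5), (5, 10, -5)
cycles differ ⇒ inequivalent

no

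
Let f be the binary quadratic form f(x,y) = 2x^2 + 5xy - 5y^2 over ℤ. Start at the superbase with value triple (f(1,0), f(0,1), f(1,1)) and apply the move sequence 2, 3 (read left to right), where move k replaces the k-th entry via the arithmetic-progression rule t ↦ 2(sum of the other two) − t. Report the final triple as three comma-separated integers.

start (2,-5,2) = (f(1,0),f(0,1),f(1,1))
replace slot 2: 2·(2+2) − (-5) = 13 → (2,13,2)
replace slot 3: 2·(2+13) − 2 = 28 → (2,13,28)

2,13,28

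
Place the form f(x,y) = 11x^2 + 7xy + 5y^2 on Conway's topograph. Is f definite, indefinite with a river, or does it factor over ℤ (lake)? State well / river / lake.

D = b²−4ac = 7² − 4·11·5 = -171
D < 0 ⇒ definite ⇒ every region one sign ⇒ single well

well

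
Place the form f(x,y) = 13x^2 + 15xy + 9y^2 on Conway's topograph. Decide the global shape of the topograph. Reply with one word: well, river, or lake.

D = b²−4ac = 15² − 4·13·9 = -243
D < 0 ⇒ definite ⇒ every region one sign ⇒ single well

well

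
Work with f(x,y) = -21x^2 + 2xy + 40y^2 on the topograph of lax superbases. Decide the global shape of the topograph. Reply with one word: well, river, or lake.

D = b²−4ac = 2² − 4·(-21)·40 = 3364
D = 58² is a perfect square ⇒ form factors over ℤ ⇒ lakes

lake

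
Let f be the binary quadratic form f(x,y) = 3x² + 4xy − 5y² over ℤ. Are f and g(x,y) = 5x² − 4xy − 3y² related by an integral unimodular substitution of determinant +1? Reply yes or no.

D₁ = 76, D₂ = 76
river cycle of f (length 6): (-5, 6, 2), (2, 6, -5), (-5, 4, 3), (3, 8, -1), (-1, 8, 3), (3, 4, -5)
river cycle of g (length 6): (-3, 4, 5), (5, 6, -2), (-2, 6, 5), (5, 4, -3), (-3, 8, 1), (1, 8, -3)
cycles differ ⇒ inequivalent

no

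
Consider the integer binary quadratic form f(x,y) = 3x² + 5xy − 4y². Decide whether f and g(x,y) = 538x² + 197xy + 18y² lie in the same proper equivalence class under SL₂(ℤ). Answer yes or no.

D₁ = 73, D₂ = 73
river cycle of f (length 18): (-4, 3, 4), (4, 5, -3), (-3, 7, 2), (2, 5, -6), (-6, 7, 1), (1, 7, -6), (-6, 5, 2), (2, 7, -3), (-3, 5, 4), (4, 3, -4), … (8 more)
river cycle of g (length 18): (3, 5, -4), (-4, 3, 4), (4, 5, -3), (-3, 7, 2), (2, 5, -6), (-6, 7, 1), (1, 7, -6), (-6, 5, 2), (2, 7, -3), (-3, 5, 4), … (8 more)
cycles coincide ⇒ equivalent

yes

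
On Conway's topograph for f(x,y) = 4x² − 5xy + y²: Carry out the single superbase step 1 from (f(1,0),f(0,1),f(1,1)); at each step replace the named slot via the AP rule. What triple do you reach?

start (4,1,0) = (f(1,0),f(0,1),f(1,1))
replace slot 1: 2·(1+0) − 4 = -2 → (-2,1,0)

-2,1,0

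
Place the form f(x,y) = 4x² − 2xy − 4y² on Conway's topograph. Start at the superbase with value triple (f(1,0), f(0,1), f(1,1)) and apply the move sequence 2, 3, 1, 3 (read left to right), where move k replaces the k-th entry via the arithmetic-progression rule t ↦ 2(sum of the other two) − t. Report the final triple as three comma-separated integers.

start (4,-4,-2) = (f(1,0),f(0,1),f(1,1))
replace slot 2: 2·(4+(-2)) − (-4) = 8 → (4,8,-2)
replace slot 3: 2·(4+8) − (-2) = 26 → (4,8,26)
replace slot 1: 2·(8+26) − 4 = 64 → (64,8,26)
replace slot 3: 2·(64+8) − 26 = 118 → (64,8,118)

64,8,118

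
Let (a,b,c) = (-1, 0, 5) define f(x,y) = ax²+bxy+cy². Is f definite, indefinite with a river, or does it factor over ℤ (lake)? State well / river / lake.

D = b²−4ac = 0² − 4·(-1)·5 = 20
D > 0 non-square ⇒ indefinite ⇒ periodic river

river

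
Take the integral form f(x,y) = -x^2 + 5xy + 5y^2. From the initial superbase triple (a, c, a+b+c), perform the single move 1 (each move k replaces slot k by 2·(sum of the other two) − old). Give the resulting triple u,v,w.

start (-1,5,9) = (f(1,0),f(0,1),f(1,1))
replace slot 1: 2·(5+9) − (-1) = 29 → (29,5,9)

29,5,9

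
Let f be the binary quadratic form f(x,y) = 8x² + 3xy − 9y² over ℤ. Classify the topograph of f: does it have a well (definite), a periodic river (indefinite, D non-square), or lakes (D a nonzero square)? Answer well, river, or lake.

D = b²−4ac = 3² − 4·8·(-9) = 297
D > 0 non-square ⇒ indefinite ⇒ periodic river

river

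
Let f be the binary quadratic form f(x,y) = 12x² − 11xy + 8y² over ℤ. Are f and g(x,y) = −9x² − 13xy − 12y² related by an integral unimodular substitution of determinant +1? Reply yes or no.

D₁ = -263, D₂ = -263
f: flip: (12,-11,8)→(8,11,12)
f: translate: b→-5 (≡11 mod 16), so (8,11,12)→(8,-5,9)
f: reduced (well bottom): (8,-5,9) with a≤c, −a<b≤a
g is negative-definite; reduce −g:
−g: translate: b→-5 (≡13 mod 18), so (9,13,12)→(9,-5,8)
−g: flip: (9,-5,8)→(8,5,9)
−g: reduced (well bottom): (8,5,9) with a≤c, −a<b≤a
flip sign back: reduced form of g is (-8,-5,-9)
reduced forms (8, -5, 9) vs (-8, -5, -9) ⇒ inequivalent

no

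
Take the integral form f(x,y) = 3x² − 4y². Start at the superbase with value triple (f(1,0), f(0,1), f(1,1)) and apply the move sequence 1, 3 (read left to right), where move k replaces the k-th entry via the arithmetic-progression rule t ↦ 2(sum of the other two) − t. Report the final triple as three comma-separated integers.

start (3,-4,-1) = (f(1,0),f(0,1),f(1,1))
replace slot 1: 2·((-4)+(-1)) − 3 = -13 → (-13,-4,-1)
replace slot 3: 2·((-13)+(-4)) − (-1) = -33 → (-13,-4,-33)

-13,-4,-33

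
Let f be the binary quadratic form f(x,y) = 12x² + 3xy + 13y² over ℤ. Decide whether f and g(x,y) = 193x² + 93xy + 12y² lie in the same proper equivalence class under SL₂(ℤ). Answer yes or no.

D₁ = -615, D₂ = -615
f: reduced (well bottom): (12,3,13) with a≤c, −a<b≤a
g: flip: (193,93,12)→(12,-93,193)
g: translate: b→3 (≡-93 mod 24), so (12,-93,193)→(12,3,13)
g: reduced (well bottom): (12,3,13) with a≤c, −a<b≤a
reduced forms (12, 3, 13) vs (12, 3, 13) ⇒ equivalent

yes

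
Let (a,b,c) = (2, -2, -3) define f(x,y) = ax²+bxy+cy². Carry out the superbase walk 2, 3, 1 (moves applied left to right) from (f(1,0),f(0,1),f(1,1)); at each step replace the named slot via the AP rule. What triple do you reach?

start (2,-3,-3) = (f(1,0),f(0,1),f(1,1))
replace slot 2: 2·(2+(-3)) − (-3) = 1 → (2,1,-3)
replace slot 3: 2·(2+1) − (-3) = 9 → (2,1,9)
replace slot 1: 2·(1+9) − 2 = 18 → (18,1,9)

18,1,9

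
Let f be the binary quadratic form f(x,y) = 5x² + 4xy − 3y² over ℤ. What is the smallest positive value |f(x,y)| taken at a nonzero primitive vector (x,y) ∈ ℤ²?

river: ρ → (-3,8,1)
river: ρ → (1,8,-3)
river: ρ → (-3,4,5)
river: ρ → (5,6,-2)
river: ρ → (-2,6,5)
river: ρ → (5,4,-3)
closes: descent 0, river 6
min |a| on river = 1

1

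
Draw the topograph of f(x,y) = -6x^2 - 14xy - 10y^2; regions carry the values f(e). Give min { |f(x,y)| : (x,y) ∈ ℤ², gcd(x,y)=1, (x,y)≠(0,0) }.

translate: b→2 (≡14 mod 12), so (6,14,10)→(6,2,2)
flip: (6,2,2)→(2,-2,6)
translate: b→2 (≡-2 mod 4), so (2,-2,6)→(2,2,6)
reduced (well bottom): (2,2,6) with a≤c, −a<b≤a
well minimum |f| = |-2| = 2 (negative-definite)

2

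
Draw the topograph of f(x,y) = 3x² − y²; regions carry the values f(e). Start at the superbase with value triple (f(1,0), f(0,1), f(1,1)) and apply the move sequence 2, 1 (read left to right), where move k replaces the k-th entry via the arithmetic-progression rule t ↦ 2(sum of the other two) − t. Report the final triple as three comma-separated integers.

start (3,-1,2) = (f(1,0),f(0,1),f(1,1))
replace slot 2: 2·(3+2) − (-1) = 11 → (3,11,2)
replace slot 1: 2·(11+2) − 3 = 23 → (23,11,2)

23,11,2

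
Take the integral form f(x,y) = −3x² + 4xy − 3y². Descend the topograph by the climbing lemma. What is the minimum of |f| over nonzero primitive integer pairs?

translate: b→2 (≡-4 mod 6), so (3,-4,3)→(3,2,2)
flip: (3,2,2)→(2,-2,3)
translate: b→2 (≡-2 mod 4), so (2,-2,3)→(2,2,3)
reduced (well bottom): (2,2,3) with a≤c, −a<b≤a
well minimum |f| = |-2| = 2 (negative-definite)

2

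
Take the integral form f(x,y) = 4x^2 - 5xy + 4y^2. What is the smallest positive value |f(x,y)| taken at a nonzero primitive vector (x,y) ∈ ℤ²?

translate: b→3 (≡-5 mod 8), so (4,-5,4)→(4,3,3)
flip: (4,3,3)→(3,-3,4)
translate: b→3 (≡-3 mod 6), so (3,-3,4)→(3,3,4)
reduced (well bottom): (3,3,4) with a≤c, −a<b≤a
well minimum = a = 3

3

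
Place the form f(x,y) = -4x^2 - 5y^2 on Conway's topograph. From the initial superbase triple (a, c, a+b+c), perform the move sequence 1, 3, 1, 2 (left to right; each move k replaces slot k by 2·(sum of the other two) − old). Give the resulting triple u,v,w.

start (-4,-5,-9) = (f(1,0),f(0,1),f(1,1))
replace slot 1: 2·((-5)+(-9)) − (-4) = -24 → (-24,-5,-9)
replace slot 3: 2·((-24)+(-5)) − (-9) = -49 → (-24,-5,-49)
replace slot 1: 2·((-5)+(-49)) − (-24) = -84 → (-84,-5,-49)
replace slot 2: 2·((-84)+(-49)) − (-5) = -261 → (-84,-261,-49)

-84,-261,-49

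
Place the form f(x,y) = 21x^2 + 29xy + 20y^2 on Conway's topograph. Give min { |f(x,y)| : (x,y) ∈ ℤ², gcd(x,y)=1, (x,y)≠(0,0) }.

translate: b→-13 (≡29 mod 42), so (21,29,20)→(21,-13,12)
flip: (21,-13,12)→(12,13,21)
translate: b→-11 (≡13 mod 24), so (12,13,21)→(12,-11,20)
reduced (well bottom): (12,-11,20) with a≤c, −a<b≤a
well minimum = a = 12

12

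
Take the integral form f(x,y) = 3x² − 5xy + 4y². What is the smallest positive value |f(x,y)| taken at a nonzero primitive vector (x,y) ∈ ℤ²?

translate: b→1 (≡-5 mod 6), so (3,-5,4)→(3,1,2)
flip: (3,1,2)→(2,-1,3)
reduced (well bottom): (2,-1,3) with a≤c, −a<b≤a
well minimum = a = 2

2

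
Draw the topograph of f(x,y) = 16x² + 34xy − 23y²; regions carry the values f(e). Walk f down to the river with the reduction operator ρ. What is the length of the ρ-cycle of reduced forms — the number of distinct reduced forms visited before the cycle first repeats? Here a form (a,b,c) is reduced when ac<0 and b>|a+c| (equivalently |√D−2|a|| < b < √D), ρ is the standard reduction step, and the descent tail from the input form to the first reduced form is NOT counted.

D = 2628, ⌊√D⌋ = 51
river: ρ → (-23,12,27)
river: ρ → (27,42,-8)
river: ρ → (-8,38,37)
river: ρ → (37,36,-9)
river: ρ → (-9,36,37)
river: ρ → (37,38,-8)
river: ρ → (-8,42,27)
river: ρ → (27,12,-23)
river: ρ → (-23,34,16)
river: ρ → (16,30,-27)
river: ρ → (-27,24,19)
river: ρ → (19,14,-32)
river: ρ → (-32,50,1)
river: ρ → (1,50,-32)
river: ρ → (-32,14,19)
river: ρ → (19,24,-27)
river: ρ → (-27,30,16)
river: ρ → (16,34,-23)
ρ-cycle length = 18 (tail of 0 descent steps not counted)

18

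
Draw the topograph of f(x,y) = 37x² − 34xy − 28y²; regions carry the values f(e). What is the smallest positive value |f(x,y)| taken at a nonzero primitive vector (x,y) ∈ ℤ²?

descent: ρ → (-28,34,37)  [lands on river]
river: ρ → (37,40,-25)
river: ρ → (-25,60,17)
river: ρ → (17,42,-52)
river: ρ → (-52,62,7)
river: ρ → (7,64,-43)
river: ρ → (-43,22,28)
river: ρ → (28,34,-37)
river: ρ → (-37,40,25)
river: ρ → (25,60,-17)
river: ρ → (-17,42,52)
river: ρ → (52,62,-7)
river: ρ → (-7,64,43)
river: ρ → (43,22,-28)
closes: descent 1, river 14
min |a| on river = 7

7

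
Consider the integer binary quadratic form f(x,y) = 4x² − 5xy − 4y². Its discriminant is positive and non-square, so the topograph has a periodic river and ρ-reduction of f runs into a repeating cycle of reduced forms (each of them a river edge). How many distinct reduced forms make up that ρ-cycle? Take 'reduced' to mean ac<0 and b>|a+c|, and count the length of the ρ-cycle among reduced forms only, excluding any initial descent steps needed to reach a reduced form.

D = 89, ⌊√D⌋ = 9
descent: ρ → (-4,5,4)  [lands on river]
river: ρ → (4,3,-5)
river: ρ → (-5,7,2)
river: ρ → (2,9,-1)
river: ρ → (-1,9,2)
river: ρ → (2,7,-5)
river: ρ → (-5,3,4)
river: ρ → (4,5,-4)
river: ρ → (-4,3,5)
river: ρ → (5,7,-2)
river: ρ → (-2,9,1)
river: ρ → (1,9,-2)
river: ρ → (-2,7,5)
river: ρ → (5,3,-4)
ρ-cycle length = 14 (tail of 1 descent step not counted)

14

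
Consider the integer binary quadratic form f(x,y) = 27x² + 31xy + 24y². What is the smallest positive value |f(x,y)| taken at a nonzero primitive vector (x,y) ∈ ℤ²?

translate: b→-23 (≡31 mod 54), so (27,31,24)→(27,-23,20)
flip: (27,-23,20)→(20,23,27)
translate: b→-17 (≡23 mod 40), so (20,23,27)→(20,-17,24)
reduced (well bottom): (20,-17,24) with a≤c, −a<b≤a
well minimum = a = 20

20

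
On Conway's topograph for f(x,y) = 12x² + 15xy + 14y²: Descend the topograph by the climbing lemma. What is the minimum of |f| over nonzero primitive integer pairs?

translate: b→-9 (≡15 mod 24), so (12,15,14)→(12,-9,11)
flip: (12,-9,11)→(11,9,12)
reduced (well bottom): (11,9,12) with a≤c, −a<b≤a
well minimum = a = 11

11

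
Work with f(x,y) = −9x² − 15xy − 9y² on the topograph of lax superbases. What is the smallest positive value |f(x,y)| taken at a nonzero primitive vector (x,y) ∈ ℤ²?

translate: b→-3 (≡15 mod 18), so (9,15,9)→(9,-3,3)
flip: (9,-3,3)→(3,3,9)
reduced (well bottom): (3,3,9) with a≤c, −a<b≤a
well minimum |f| = |-3| = 3 (negative-definite)

3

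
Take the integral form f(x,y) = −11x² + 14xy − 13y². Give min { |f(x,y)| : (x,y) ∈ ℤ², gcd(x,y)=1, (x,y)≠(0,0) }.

translate: b→8 (≡-14 mod 22), so (11,-14,13)→(11,8,10)
flip: (11,8,10)→(10,-8,11)
reduced (well bottom): (10,-8,11) with a≤c, −a<b≤a
well minimum |f| = |-10| = 10 (negative-definite)

10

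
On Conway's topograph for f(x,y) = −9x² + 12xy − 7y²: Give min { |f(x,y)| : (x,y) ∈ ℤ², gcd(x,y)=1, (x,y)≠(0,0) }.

translate: b→6 (≡-12 mod 18), so (9,-12,7)→(9,6,4)
flip: (9,6,4)→(4,-6,9)
translate: b→2 (≡-6 mod 8), so (4,-6,9)→(4,2,7)
reduced (well bottom): (4,2,7) with a≤c, −a<b≤a
well minimum |f| = |-4| = 4 (negative-definite)

4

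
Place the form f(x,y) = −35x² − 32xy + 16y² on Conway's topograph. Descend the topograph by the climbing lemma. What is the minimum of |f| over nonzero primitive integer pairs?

descent: ρ → (16,32,-35)  [lands on river]
river: ρ → (-35,38,13)
river: ρ → (13,40,-32)
river: ρ → (-32,24,21)
river: ρ → (21,18,-35)
river: ρ → (-35,52,4)
river: ρ → (4,52,-35)
river: ρ → (-35,18,21)
river: ρ → (21,24,-32)
river: ρ → (-32,40,13)
river: ρ → (13,38,-35)
river: ρ → (-35,32,16)
closes: descent 1, river 12
min |a| on river = 4

4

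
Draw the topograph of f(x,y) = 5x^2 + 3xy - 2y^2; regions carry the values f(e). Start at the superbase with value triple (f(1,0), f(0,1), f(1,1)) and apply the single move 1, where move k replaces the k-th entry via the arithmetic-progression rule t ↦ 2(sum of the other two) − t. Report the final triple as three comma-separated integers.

start (5,-2,6) = (f(1,0),f(0,1),f(1,1))
replace slot 1: 2·((-2)+6) − 5 = 3 → (3,-2,6)

3,-2,6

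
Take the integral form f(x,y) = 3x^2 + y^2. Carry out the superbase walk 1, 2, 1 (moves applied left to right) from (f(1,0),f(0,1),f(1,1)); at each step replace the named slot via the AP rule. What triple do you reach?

start (3,1,4) = (f(1,0),f(0,1),f(1,1))
replace slot 1: 2·(1+4) − 3 = 7 → (7,1,4)
replace slot 2: 2·(7+4) − 1 = 21 → (7,21,4)
replace slot 1: 2·(21+4) − 7 = 43 → (43,21,4)

43,21,4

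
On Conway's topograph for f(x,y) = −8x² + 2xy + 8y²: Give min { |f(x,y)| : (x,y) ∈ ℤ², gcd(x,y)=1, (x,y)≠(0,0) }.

river: ρ → (8,14,-2)
river: ρ → (-2,14,8)
river: ρ → (8,2,-8)
river: ρ → (-8,14,2)
river: ρ → (2,14,-8)
river: ρ → (-8,2,8)
closes: descent 0, river 6
min |a| on river = 2

2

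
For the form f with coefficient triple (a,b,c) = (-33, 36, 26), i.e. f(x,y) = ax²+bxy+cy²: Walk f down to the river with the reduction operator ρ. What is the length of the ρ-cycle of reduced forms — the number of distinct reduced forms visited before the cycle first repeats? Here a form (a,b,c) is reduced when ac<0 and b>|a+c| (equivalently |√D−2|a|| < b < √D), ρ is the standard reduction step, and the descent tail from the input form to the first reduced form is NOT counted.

D = 4728, ⌊√D⌋ = 68
river: ρ → (26,68,-1)
river: ρ → (-1,68,26)
river: ρ → (26,36,-33)
river: ρ → (-33,30,29)
river: ρ → (29,28,-34)
river: ρ → (-34,40,23)
river: ρ → (23,52,-22)
river: ρ → (-22,36,39)
river: ρ → (39,42,-19)
river: ρ → (-19,34,47)
river: ρ → (47,60,-6)
river: ρ → (-6,60,47)
river: ρ → (47,34,-19)
river: ρ → (-19,42,39)
river: ρ → (39,36,-22)
river: ρ → (-22,52,23)
river: ρ → (23,40,-34)
river: ρ → (-34,28,29)
river: ρ → (29,30,-33)
river: ρ → (-33,36,26)
ρ-cycle length = 20 (tail of 0 descent steps not counted)

20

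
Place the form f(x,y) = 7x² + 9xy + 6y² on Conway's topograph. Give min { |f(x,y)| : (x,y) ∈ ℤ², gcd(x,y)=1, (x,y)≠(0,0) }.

translate: b→-5 (≡9 mod 14), so (7,9,6)→(7,-5,4)
flip: (7,-5,4)→(4,5,7)
translate: b→-3 (≡5 mod 8), so (4,5,7)→(4,-3,6)
reduced (well bottom): (4,-3,6) with a≤c, −a<b≤a
well minimum = a = 4

4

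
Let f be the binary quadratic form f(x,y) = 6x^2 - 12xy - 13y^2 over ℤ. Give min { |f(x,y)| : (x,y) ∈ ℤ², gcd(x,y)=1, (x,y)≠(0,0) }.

descent: ρ → (-13,12,6)  [lands on river]
river: ρ → (6,12,-13)
river: ρ → (-13,14,5)
river: ρ → (5,16,-10)
river: ρ → (-10,4,11)
river: ρ → (11,18,-3)
river: ρ → (-3,18,11)
river: ρ → (11,4,-10)
river: ρ → (-10,16,5)
river: ρ → (5,14,-13)
closes: descent 1, river 10
min |a| on river = 3

3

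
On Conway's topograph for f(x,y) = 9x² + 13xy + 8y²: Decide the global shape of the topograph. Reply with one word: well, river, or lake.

D = b²−4ac = 13² − 4·9·8 = -119
D < 0 ⇒ definite ⇒ every region one sign ⇒ single well

well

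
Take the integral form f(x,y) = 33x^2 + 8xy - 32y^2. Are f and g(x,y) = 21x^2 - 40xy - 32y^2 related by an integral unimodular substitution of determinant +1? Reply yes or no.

D₁ = 4288, D₂ = 4288
river cycle of f (length 24): (-32, 56, 9), (9, 52, -44), (-44, 36, 17), (17, 32, -48), (-48, 64, 1), (1, 64, -48), (-48, 32, 17), (17, 36, -44), (-44, 52, 9), (9, 56, -32), … (14 more)
river cycle of g (length 24): (-32, 40, 21), (21, 44, -28), (-28, 12, 37), (37, 62, -3), (-3, 64, 16), (16, 64, -3), (-3, 62, 37), (37, 12, -28), (-28, 44, 21), (21, 40, -32), … (14 more)
cycles differ ⇒ inequivalent

no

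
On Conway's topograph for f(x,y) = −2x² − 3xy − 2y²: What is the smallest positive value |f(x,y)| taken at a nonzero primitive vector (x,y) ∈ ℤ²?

translate: b→-1 (≡3 mod 4), so (2,3,2)→(2,-1,1)
flip: (2,-1,1)→(1,1,2)
reduced (well bottom): (1,1,2) with a≤c, −a<b≤a
well minimum |f| = |-1| = 1 (negative-definite)

1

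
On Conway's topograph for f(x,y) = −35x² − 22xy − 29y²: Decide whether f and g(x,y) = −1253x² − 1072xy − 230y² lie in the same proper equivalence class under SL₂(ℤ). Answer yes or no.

D₁ = -3576, D₂ = -3576
f is negative-definite; reduce −f:
−f: flip: (35,22,29)→(29,-22,35)
−f: reduced (well bottom): (29,-22,35) with a≤c, −a<b≤a
flip sign back: reduced form of f is (-29,22,-35)
g is negative-definite; reduce −g:
−g: flip: (1253,1072,230)→(230,-1072,1253)
−g: translate: b→-152 (≡-1072 mod 460), so (230,-1072,1253)→(230,-152,29)
−g: flip: (230,-152,29)→(29,152,230)
−g: translate: b→-22 (≡152 mod 58), so (29,152,230)→(29,-22,35)
−g: reduced (well bottom): (29,-22,35) with a≤c, −a<b≤a
flip sign back: reduced form of g is (-29,22,-35)
reduced forms (-29, 22, -35) vs (-29, 22, -35) ⇒ equivalent

yes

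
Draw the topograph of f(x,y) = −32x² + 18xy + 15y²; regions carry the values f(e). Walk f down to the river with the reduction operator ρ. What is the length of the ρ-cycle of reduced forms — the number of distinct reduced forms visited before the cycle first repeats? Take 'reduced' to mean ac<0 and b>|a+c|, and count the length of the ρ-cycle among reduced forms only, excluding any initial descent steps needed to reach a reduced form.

D = 2244, ⌊√D⌋ = 47
river: ρ → (15,42,-8)
river: ρ → (-8,38,25)
river: ρ → (25,12,-21)
river: ρ → (-21,30,16)
river: ρ → (16,34,-17)
river: ρ → (-17,34,16)
river: ρ → (16,30,-21)
river: ρ → (-21,12,25)
river: ρ → (25,38,-8)
river: ρ → (-8,42,15)
river: ρ → (15,18,-32)
river: ρ → (-32,46,1)
river: ρ → (1,46,-32)
river: ρ → (-32,18,15)
ρ-cycle length = 14 (tail of 0 descent steps not counted)

14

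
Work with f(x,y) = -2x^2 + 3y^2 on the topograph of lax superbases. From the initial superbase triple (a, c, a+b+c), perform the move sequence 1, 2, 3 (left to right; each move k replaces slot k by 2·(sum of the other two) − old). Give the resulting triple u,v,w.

start (-2,3,1) = (f(1,0),f(0,1),f(1,1))
replace slot 1: 2·(3+1) − (-2) = 10 → (10,3,1)
replace slot 2: 2·(10+1) − 3 = 19 → (10,19,1)
replace slot 3: 2·(10+19) − 1 = 57 → (10,19,57)

10,19,57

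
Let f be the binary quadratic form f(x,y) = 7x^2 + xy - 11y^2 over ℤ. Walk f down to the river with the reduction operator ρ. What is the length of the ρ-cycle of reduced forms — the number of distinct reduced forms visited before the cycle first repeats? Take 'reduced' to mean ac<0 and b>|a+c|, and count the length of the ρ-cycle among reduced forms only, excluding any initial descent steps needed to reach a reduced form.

D = 309, ⌊√D⌋ = 17
descent: ρ → (-11,-1,7)
descent: ρ → (7,15,-3)  [lands on river]
river: ρ → (-3,15,7)
river: ρ → (7,13,-5)
river: ρ → (-5,17,1)
river: ρ → (1,17,-5)
river: ρ → (-5,13,7)
ρ-cycle length = 6 (tail of 2 descent steps not counted)

6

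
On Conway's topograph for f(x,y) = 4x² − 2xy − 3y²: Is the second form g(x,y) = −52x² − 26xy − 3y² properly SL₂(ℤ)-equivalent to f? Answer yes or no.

D₁ = 52, D₂ = 52
river cycle of f (length 10): (-3, 2, 4), (4, 6, -1), (-1, 6, 4), (4, 2, -3), (-3, 4, 3), (3, 2, -4), (-4, 6, 1), (1, 6, -4), (-4, 2, 3), (3, 4, -3)
river cycle of g (length 10): (-3, 2, 4), (4, 6, -1), (-1, 6, 4), (4, 2, -3), (-3, 4, 3), (3, 2, -4), (-4, 6, 1), (1, 6, -4), (-4, 2, 3), (3, 4, -3)
cycles coincide ⇒ equivalent

yes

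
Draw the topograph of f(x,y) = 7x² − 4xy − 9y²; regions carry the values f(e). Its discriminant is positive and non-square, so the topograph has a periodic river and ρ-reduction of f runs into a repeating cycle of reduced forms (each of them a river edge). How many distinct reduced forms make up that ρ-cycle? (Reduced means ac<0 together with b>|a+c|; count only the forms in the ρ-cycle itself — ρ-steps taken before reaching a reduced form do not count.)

D = 268, ⌊√D⌋ = 16
descent: ρ → (-9,4,7)  [lands on river]
river: ρ → (7,10,-6)
river: ρ → (-6,14,3)
river: ρ → (3,16,-1)
river: ρ → (-1,16,3)
river: ρ → (3,14,-6)
river: ρ → (-6,10,7)
river: ρ → (7,4,-9)
river: ρ → (-9,14,2)
river: ρ → (2,14,-9)
ρ-cycle length = 10 (tail of 1 descent step not counted)

10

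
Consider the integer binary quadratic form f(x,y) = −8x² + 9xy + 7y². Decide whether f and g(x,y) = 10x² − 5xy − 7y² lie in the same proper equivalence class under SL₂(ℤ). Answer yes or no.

D₁ = 305, D₂ = 305
river cycle of f (length 8): (7, 5, -10), (-10, 15, 2), (2, 17, -2), (-2, 15, 10), (10, 5, -7), (-7, 9, 8), (8, 7, -8), (-8, 9, 7)
river cycle of g (length 8): (-7, 5, 10), (10, 15, -2), (-2, 17, 2), (2, 15, -10), (-10, 5, 7), (7, 9, -8), (-8, 7, 8), (8, 9, -7)
cycles differ ⇒ inequivalent

no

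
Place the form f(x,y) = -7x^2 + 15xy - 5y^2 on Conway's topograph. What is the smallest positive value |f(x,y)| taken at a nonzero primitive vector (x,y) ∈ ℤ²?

descent: ρ → (-5,5,3)  [lands on river]
river: ρ → (3,7,-3)
river: ρ → (-3,5,5)
river: ρ → (5,5,-3)
river: ρ → (-3,7,3)
river: ρ → (3,5,-5)
closes: descent 1, river 6
min |a| on river = 3

3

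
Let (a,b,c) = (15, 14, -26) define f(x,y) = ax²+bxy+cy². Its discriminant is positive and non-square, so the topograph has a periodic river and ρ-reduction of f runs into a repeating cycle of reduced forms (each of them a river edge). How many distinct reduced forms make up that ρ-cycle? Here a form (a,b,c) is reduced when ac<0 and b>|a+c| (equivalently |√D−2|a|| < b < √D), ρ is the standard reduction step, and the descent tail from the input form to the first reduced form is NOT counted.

D = 1756, ⌊√D⌋ = 41
river: ρ → (-26,38,3)
river: ρ → (3,40,-13)
river: ρ → (-13,38,6)
river: ρ → (6,34,-25)
river: ρ → (-25,16,15)
river: ρ → (15,14,-26)
ρ-cycle length = 6 (tail of 0 descent steps not counted)

6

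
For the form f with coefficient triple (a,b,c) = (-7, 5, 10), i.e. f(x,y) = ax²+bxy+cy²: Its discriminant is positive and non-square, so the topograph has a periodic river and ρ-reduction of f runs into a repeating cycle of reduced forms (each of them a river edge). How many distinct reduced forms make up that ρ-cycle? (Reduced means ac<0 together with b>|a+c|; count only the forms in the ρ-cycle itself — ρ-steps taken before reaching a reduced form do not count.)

D = 305, ⌊√D⌋ = 17
river: ρ → (10,15,-2)
river: ρ → (-2,17,2)
river: ρ → (2,15,-10)
river: ρ → (-10,5,7)
river: ρ → (7,9,-8)
river: ρ → (-8,7,8)
river: ρ → (8,9,-7)
river: ρ → (-7,5,10)
ρ-cycle length = 8 (tail of 0 descent steps not counted)

8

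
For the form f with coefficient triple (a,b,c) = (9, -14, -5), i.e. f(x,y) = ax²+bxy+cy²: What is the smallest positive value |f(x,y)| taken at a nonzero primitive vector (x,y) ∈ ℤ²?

descent: ρ → (-5,14,9)  [lands on river]
river: ρ → (9,4,-10)
river: ρ → (-10,16,3)
river: ρ → (3,14,-15)
river: ρ → (-15,16,2)
river: ρ → (2,16,-15)
river: ρ → (-15,14,3)
river: ρ → (3,16,-10)
river: ρ → (-10,4,9)
river: ρ → (9,14,-5)
river: ρ → (-5,16,6)
river: ρ → (6,8,-13)
river: ρ → (-13,18,1)
river: ρ → (1,18,-13)
river: ρ → (-13,8,6)
river: ρ → (6,16,-5)
closes: descent 1, river 16
min |a| on river = 1

1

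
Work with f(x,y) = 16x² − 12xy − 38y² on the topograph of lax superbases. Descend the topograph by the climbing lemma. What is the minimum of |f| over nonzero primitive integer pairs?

descent: ρ → (-38,12,16)
descent: ρ → (16,20,-34)  [lands on river]
river: ρ → (-34,48,2)
river: ρ → (2,48,-34)
river: ρ → (-34,20,16)
river: ρ → (16,44,-10)
river: ρ → (-10,36,32)
river: ρ → (32,28,-14)
river: ρ → (-14,28,32)
river: ρ → (32,36,-10)
river: ρ → (-10,44,16)
closes: descent 2, river 10
min |a| on river = 2

2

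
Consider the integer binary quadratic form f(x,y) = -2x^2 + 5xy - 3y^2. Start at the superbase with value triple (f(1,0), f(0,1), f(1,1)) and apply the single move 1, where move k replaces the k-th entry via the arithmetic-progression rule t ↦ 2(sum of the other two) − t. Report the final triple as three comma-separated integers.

start (-2,-3,0) = (f(1,0),f(0,1),f(1,1))
replace slot 1: 2·((-3)+0) − (-2) = -4 → (-4,-3,0)

-4,-3,0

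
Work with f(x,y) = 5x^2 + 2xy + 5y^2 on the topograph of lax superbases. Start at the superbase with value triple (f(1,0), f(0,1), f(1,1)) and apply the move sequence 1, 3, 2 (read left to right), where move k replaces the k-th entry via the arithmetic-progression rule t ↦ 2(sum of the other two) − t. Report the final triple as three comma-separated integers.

start (5,5,12) = (f(1,0),f(0,1),f(1,1))
replace slot 1: 2·(5+12) − 5 = 29 → (29,5,12)
replace slot 3: 2·(29+5) − 12 = 56 → (29,5,56)
replace slot 2: 2·(29+56) − 5 = 165 → (29,165,56)

29,165,56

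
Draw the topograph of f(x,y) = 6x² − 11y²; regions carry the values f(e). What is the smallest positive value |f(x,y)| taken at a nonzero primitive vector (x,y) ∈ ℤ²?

descent: ρ → (-11,0,6)
descent: ρ → (6,12,-5)  [lands on river]
river: ρ → (-5,8,10)
river: ρ → (10,12,-3)
river: ρ → (-3,12,10)
river: ρ → (10,8,-5)
river: ρ → (-5,12,6)
closes: descent 2, river 6
min |a| on river = 3

3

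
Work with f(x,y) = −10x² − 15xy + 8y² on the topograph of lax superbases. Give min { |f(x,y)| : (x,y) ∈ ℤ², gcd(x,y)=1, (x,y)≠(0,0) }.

descent: ρ → (8,15,-10)  [lands on river]
river: ρ → (-10,5,13)
river: ρ → (13,21,-2)
river: ρ → (-2,23,2)
river: ρ → (2,21,-13)
river: ρ → (-13,5,10)
river: ρ → (10,15,-8)
river: ρ → (-8,17,8)
closes: descent 1, river 8
min |a| on river = 2

2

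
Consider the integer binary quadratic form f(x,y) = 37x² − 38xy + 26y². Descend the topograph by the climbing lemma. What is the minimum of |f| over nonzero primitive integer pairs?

translate: b→36 (≡-38 mod 74), so (37,-38,26)→(37,36,25)
flip: (37,36,25)→(25,-36,37)
translate: b→14 (≡-36 mod 50), so (25,-36,37)→(25,14,26)
reduced (well bottom): (25,14,26) with a≤c, −a<b≤a
well minimum = a = 25

25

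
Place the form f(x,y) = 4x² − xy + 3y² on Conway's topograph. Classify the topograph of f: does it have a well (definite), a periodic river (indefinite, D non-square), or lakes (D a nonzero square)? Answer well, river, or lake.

D = b²−4ac = (-1)² − 4·4·3 = -47
D < 0 ⇒ definite ⇒ every region one sign ⇒ single well

well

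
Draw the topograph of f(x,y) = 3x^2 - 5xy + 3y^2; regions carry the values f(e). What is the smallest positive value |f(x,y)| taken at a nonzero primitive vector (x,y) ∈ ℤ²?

translate: b→1 (≡-5 mod 6), so (3,-5,3)→(3,1,1)
flip: (3,1,1)→(1,-1,3)
translate: b→1 (≡-1 mod 2), so (1,-1,3)→(1,1,3)
reduced (well bottom): (1,1,3) with a≤c, −a<b≤a
well minimum = a = 1

1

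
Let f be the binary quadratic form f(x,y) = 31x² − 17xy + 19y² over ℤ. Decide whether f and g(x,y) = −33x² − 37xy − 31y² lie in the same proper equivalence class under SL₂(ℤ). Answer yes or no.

D₁ = -2067, D₂ = -2723
discriminants differ ⇒ not SL₂(ℤ)-equivalent

no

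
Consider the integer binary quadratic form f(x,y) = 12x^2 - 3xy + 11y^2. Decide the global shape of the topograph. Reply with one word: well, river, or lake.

D = b²−4ac = (-3)² − 4·12·11 = -519
D < 0 ⇒ definite ⇒ every region one sign ⇒ single well

well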